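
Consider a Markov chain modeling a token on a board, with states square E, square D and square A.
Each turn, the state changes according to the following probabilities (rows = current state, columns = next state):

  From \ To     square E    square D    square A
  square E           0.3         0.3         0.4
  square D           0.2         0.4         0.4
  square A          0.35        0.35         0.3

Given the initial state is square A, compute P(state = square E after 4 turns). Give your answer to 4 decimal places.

Propagate the distribution vector 4 turns from square A.
After 0 turns: (0.0000, 0.0000, 1.0000)
After 1 turn: (0.3500, 0.3500, 0.3000)
After 2 turns: (0.2800, 0.3500, 0.3700)
After 3 turns: (0.2835, 0.3535, 0.3630)
After 4 turns: (0.2828, 0.3535, 0.3637)
P(in square E after 4 turns) = 0.2828

0.2828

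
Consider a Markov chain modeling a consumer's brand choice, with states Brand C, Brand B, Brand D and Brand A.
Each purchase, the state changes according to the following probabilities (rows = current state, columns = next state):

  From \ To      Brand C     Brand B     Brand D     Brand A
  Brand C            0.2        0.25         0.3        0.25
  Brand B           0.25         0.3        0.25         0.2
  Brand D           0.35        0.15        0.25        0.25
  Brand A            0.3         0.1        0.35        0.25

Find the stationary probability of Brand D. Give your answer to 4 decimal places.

Let the stationary distribution be π with π = πP and π_1 + π_2 + π_3 + π_4 = 1.
π_1 = 0.2·π_1 + 0.25·π_2 + 0.35·π_3 + 0.3·π_4
π_2 = 0.25·π_1 + 0.3·π_2 + 0.15·π_3 + 0.1·π_4
π_3 = 0.3·π_1 + 0.25·π_2 + 0.25·π_3 + 0.35·π_4
Solving with the normalization constraint gives π = (0.2770, 0.1949, 0.2879, 0.2403).
So the stationary probability of Brand D is 0.2879.

0.2879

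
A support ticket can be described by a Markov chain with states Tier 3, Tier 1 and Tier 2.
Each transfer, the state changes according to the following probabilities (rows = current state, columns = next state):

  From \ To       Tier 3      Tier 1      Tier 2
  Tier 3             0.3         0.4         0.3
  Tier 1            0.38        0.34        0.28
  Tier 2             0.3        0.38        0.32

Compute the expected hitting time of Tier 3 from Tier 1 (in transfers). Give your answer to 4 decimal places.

Let t(s) be the expected number of transfers to first reach Tier 3 from state s, with t(Tier 3) = 0. Conditioning on the first transfer:
t(Tier 1) = 1 + 0.34·t(Tier 1) + 0.28·t(Tier 2)
t(Tier 2) = 1 + 0.38·t(Tier 1) + 0.32·t(Tier 2)
Solving: t(Tier 1) = 2.8037, t(Tier 2) = 3.0374.
Expected transfers from Tier 1 to Tier 3: 2.8037.

2.8037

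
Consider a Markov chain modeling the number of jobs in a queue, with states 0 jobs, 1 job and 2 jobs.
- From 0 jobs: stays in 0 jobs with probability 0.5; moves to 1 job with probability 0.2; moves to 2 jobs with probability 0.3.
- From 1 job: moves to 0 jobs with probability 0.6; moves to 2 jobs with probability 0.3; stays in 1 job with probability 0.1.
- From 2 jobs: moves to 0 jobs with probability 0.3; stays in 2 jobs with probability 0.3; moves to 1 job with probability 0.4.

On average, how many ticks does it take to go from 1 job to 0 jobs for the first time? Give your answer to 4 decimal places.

1.9608

Let t(s) be the expected number of ticks to first reach 0 jobs from state s, with t(0 jobs) = 0. Conditioning on the first tick:
t(1 job) = 1 + 0.1·t(1 job) + 0.3·t(2 jobs)
t(2 jobs) = 1 + 0.4·t(1 job) + 0.3·t(2 jobs)
Solving: t(1 job) = 1.9608, t(2 jobs) = 2.5490.
Expected ticks from 1 job to 0 jobs: 1.9608.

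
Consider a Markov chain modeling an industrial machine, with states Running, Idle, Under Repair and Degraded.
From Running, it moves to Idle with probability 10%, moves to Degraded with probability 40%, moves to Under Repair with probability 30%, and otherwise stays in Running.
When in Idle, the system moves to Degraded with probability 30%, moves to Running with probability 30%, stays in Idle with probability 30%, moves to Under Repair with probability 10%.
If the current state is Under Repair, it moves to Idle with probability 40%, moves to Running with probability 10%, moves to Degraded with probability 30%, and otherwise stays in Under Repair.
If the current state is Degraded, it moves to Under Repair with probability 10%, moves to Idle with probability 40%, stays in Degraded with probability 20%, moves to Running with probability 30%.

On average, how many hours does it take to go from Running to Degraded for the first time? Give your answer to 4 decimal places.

Let t(s) be the expected number of hours to first reach Degraded from state s, with t(Degraded) = 0. Conditioning on the first hour:
t(Running) = 1 + 0.2·t(Running) + 0.1·t(Idle) + 0.3·t(Under Repair)
t(Idle) = 1 + 0.3·t(Running) + 0.3·t(Idle) + 0.1·t(Under Repair)
t(Under Repair) = 1 + 0.1·t(Running) + 0.4·t(Idle) + 0.2·t(Under Repair)
Solving: t(Running) = 2.8144, t(Idle) = 3.0838, t(Under Repair) = 3.1437.
Expected hours from Running to Degraded: 2.8144.

2.8144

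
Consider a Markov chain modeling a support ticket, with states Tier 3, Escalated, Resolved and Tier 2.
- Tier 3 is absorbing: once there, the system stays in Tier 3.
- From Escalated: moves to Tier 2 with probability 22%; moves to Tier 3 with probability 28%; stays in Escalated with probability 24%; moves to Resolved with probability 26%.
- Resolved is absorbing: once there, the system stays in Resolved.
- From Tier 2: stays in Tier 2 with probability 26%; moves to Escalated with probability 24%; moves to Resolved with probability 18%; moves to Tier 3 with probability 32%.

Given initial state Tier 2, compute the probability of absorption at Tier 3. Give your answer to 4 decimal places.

0.6091

Let h(s) be the probability of absorption at Tier 3 starting from transient state s. Then h(Tier 3) = 1 and h(Resolved) = 0. By first-step analysis:
h(Escalated) = 0.28·1 + 0.24·h(Escalated) + 0.26·0 + 0.22·h(Tier 2)
h(Tier 2) = 0.32·1 + 0.24·h(Escalated) + 0.18·0 + 0.26·h(Tier 2)
Solving: h(Escalated) = 0.5447, h(Tier 2) = 0.6091.
Starting from Tier 2, the probability is 0.6091.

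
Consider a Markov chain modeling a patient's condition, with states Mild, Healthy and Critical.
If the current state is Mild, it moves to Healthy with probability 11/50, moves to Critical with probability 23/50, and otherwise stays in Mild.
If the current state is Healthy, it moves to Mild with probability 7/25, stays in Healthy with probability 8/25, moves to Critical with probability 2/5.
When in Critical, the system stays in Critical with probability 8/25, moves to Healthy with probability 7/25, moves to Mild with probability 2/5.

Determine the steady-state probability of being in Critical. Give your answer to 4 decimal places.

0.3893

Let the stationary distribution be π with π = πP and π_1 + π_2 + π_3 = 1.
π_1 = 0.32·π_1 + 0.28·π_2 + 0.4·π_3
π_2 = 0.22·π_1 + 0.32·π_2 + 0.28·π_3
Solving with the normalization constraint gives π = (0.3403, 0.2704, 0.3893).
So the stationary probability of Critical is 0.3893.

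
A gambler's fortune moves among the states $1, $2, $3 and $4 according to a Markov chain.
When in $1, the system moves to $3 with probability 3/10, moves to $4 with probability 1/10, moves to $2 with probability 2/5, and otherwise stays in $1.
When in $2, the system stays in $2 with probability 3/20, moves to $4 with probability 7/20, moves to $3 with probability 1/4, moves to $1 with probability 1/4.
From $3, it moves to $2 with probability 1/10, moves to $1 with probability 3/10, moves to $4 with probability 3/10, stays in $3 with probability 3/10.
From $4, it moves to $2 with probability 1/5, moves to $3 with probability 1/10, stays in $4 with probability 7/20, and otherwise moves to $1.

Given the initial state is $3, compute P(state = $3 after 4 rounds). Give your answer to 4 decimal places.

Propagate the distribution vector 4 rounds from $3.
After 0 rounds: (0.0000, 0.0000, 1.0000, 0.0000)
After 1 round: (0.3000, 0.1000, 0.3000, 0.3000)
After 2 rounds: (0.2800, 0.2250, 0.2350, 0.2600)
After 3 rounds: (0.2738, 0.2213, 0.2368, 0.2683)
After 4 rounds: (0.2750, 0.2200, 0.2353, 0.2697)
P(in $3 after 4 rounds) = 0.2353

0.2353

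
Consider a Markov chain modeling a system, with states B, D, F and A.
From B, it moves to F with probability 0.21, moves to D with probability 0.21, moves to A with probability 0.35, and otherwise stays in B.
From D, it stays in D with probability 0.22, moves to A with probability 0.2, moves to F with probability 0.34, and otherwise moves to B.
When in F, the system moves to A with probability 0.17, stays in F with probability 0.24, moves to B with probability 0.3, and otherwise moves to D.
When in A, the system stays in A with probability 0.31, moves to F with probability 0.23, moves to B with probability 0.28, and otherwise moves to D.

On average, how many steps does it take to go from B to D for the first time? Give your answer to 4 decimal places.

Let t(s) be the expected number of steps to first reach D from state s, with t(D) = 0. Conditioning on the first step:
t(B) = 1 + 0.23·t(B) + 0.21·t(F) + 0.35·t(A)
t(F) = 1 + 0.3·t(B) + 0.24·t(F) + 0.17·t(A)
t(A) = 1 + 0.28·t(B) + 0.23·t(F) + 0.31·t(A)
Solving: t(B) = 4.5689, t(F) = 4.1691, t(A) = 4.6930.
Expected steps from B to D: 4.5689.

4.5689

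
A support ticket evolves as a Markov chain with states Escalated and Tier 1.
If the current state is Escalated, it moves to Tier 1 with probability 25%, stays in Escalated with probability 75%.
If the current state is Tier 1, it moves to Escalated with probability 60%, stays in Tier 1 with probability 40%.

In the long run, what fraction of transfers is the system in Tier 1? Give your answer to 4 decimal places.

Let the stationary distribution be π with π = πP and π_1 + π_2 = 1.
π_1 = 0.75·π_1 + 0.6·π_2
Solving with the normalization constraint gives π = (0.7059, 0.2941).
So the stationary probability of Tier 1 is 0.2941.

0.2941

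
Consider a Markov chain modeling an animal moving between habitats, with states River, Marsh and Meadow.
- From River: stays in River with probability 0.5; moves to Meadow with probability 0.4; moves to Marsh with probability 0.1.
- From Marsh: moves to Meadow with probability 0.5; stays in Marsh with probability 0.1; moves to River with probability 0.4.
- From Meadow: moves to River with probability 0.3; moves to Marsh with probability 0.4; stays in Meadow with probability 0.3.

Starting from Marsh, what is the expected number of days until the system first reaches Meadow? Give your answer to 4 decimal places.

2.1951

Let t(s) be the expected number of days to first reach Meadow from state s, with t(Meadow) = 0. Conditioning on the first day:
t(River) = 1 + 0.5·t(River) + 0.1·t(Marsh)
t(Marsh) = 1 + 0.4·t(River) + 0.1·t(Marsh)
Solving: t(River) = 2.4390, t(Marsh) = 2.1951.
Expected days from Marsh to Meadow: 2.1951.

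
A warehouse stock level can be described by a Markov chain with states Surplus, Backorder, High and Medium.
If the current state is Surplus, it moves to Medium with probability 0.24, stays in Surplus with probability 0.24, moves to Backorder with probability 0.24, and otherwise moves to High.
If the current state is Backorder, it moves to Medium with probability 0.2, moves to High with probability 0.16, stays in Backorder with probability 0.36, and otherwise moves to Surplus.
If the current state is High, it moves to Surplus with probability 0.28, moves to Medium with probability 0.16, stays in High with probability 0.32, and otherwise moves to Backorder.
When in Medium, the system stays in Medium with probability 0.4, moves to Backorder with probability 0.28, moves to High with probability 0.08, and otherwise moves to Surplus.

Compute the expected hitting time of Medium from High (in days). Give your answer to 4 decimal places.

Let t(s) be the expected number of days to first reach Medium from state s, with t(Medium) = 0. Conditioning on the first day:
t(Surplus) = 1 + 0.24·t(Surplus) + 0.24·t(Backorder) + 0.28·t(High)
t(Backorder) = 1 + 0.28·t(Surplus) + 0.36·t(Backorder) + 0.16·t(High)
t(High) = 1 + 0.28·t(Surplus) + 0.24·t(Backorder) + 0.32·t(High)
Solving: t(Surplus) = 4.7965, t(Backorder) = 4.9600, t(High) = 5.1962.
Expected days from High to Medium: 5.1962.

5.1962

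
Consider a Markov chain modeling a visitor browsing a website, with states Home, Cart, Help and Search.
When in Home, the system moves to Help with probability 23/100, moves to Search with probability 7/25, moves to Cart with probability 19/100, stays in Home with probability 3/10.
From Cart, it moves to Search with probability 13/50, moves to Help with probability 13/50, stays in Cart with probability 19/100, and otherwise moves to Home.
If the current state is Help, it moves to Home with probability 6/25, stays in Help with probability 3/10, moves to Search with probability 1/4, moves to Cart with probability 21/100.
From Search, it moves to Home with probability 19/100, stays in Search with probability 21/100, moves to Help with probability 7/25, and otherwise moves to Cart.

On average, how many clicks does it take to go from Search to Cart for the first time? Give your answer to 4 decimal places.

3.8446

Let t(s) be the expected number of clicks to first reach Cart from state s, with t(Cart) = 0. Conditioning on the first click:
t(Home) = 1 + 0.3·t(Home) + 0.23·t(Help) + 0.28·t(Search)
t(Help) = 1 + 0.24·t(Home) + 0.3·t(Help) + 0.25·t(Search)
t(Search) = 1 + 0.19·t(Home) + 0.28·t(Help) + 0.21·t(Search)
Solving: t(Home) = 4.3804, t(Help) = 4.3035, t(Search) = 3.8446.
Expected clicks from Search to Cart: 3.8446.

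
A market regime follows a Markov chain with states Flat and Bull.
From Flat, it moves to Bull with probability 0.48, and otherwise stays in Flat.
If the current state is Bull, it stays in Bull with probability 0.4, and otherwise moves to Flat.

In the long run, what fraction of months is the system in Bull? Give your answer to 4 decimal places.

Let the stationary distribution be π with π = πP and π_1 + π_2 = 1.
π_1 = 0.52·π_1 + 0.6·π_2
Solving with the normalization constraint gives π = (0.5556, 0.4444).
So the stationary probability of Bull is 0.4444.

0.4444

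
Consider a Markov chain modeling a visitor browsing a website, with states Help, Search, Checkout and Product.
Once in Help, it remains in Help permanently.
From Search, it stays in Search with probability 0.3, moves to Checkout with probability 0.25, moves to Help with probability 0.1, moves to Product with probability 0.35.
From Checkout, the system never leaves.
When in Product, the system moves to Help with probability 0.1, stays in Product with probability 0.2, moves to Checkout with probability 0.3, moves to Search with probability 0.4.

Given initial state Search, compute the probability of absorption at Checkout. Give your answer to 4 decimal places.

0.7262

Let h(s) be the probability of absorption at Checkout starting from transient state s. Then h(Checkout) = 1 and h(Help) = 0. By first-step analysis:
h(Search) = 0.1·0 + 0.3·h(Search) + 0.25·1 + 0.35·h(Product)
h(Product) = 0.1·0 + 0.4·h(Search) + 0.3·1 + 0.2·h(Product)
Solving: h(Search) = 0.7262, h(Product) = 0.7381.
Starting from Search, the probability is 0.7262.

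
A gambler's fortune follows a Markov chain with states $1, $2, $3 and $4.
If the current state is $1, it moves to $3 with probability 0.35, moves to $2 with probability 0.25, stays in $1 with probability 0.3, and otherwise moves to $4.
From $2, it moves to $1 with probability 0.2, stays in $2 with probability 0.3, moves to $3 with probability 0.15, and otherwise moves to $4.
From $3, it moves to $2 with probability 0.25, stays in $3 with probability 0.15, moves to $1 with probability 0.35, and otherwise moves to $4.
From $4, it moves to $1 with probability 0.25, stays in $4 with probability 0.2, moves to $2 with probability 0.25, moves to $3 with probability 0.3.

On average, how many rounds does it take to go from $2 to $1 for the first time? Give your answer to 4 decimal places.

4.1093

Let t(s) be the expected number of rounds to first reach $1 from state s, with t($1) = 0. Conditioning on the first round:
t($2) = 1 + 0.3·t($2) + 0.15·t($3) + 0.35·t($4)
t($3) = 1 + 0.25·t($2) + 0.15·t($3) + 0.25·t($4)
t($4) = 1 + 0.25·t($2) + 0.3·t($3) + 0.2·t($4)
Solving: t($2) = 4.1093, t($3) = 3.5185, t($4) = 3.8536.
Expected rounds from $2 to $1: 4.1093.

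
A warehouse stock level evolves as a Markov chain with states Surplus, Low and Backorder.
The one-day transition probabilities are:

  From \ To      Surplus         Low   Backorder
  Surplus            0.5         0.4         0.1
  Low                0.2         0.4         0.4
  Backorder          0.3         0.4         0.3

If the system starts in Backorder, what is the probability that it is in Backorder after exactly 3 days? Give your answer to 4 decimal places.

0.2760

Propagate the distribution vector 3 days from Backorder.
After 0 days: (0.0000, 0.0000, 1.0000)
After 1 day: (0.3000, 0.4000, 0.3000)
After 2 days: (0.3200, 0.4000, 0.2800)
After 3 days: (0.3240, 0.4000, 0.2760)
P(in Backorder after 3 days) = 0.2760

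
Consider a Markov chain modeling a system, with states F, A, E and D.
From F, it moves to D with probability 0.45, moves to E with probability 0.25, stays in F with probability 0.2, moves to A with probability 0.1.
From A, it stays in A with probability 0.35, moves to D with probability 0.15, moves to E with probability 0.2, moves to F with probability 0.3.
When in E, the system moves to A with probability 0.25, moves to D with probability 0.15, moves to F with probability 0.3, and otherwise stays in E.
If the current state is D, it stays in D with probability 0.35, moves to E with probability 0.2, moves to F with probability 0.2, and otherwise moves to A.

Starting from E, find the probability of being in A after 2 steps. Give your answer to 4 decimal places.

0.2300

Propagate the distribution vector 2 steps from E.
After 0 steps: (0.0000, 0.0000, 1.0000, 0.0000)
After 1 step: (0.3000, 0.2500, 0.3000, 0.1500)
After 2 steps: (0.2550, 0.2300, 0.2450, 0.2700)
P(in A after 2 steps) = 0.2300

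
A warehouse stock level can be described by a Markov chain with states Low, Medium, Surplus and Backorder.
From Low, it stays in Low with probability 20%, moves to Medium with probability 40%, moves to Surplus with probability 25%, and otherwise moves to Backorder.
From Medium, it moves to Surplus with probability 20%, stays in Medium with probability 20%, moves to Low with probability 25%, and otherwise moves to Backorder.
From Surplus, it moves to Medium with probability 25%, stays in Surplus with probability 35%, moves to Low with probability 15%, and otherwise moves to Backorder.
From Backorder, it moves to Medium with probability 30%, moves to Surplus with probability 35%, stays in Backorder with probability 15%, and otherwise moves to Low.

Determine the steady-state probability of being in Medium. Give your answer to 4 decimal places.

Let the stationary distribution be π with π = πP and π_1 + π_2 + π_3 + π_4 = 1.
π_1 = 0.2·π_1 + 0.25·π_2 + 0.15·π_3 + 0.2·π_4
π_2 = 0.4·π_1 + 0.2·π_2 + 0.25·π_3 + 0.3·π_4
π_3 = 0.25·π_1 + 0.2·π_2 + 0.35·π_3 + 0.35·π_4
Solving with the normalization constraint gives π = (0.1995, 0.2778, 0.2884, 0.2344).
So the stationary probability of Medium is 0.2778.

0.2778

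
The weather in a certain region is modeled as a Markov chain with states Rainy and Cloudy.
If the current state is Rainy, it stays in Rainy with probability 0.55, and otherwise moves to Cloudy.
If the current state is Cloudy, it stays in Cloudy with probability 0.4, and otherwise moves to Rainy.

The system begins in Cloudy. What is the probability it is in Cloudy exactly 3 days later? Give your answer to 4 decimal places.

0.4285

Propagate the distribution vector 3 days from Cloudy.
After 0 days: (0.0000, 1.0000)
After 1 day: (0.6000, 0.4000)
After 2 days: (0.5700, 0.4300)
After 3 days: (0.5715, 0.4285)
P(in Cloudy after 3 days) = 0.4285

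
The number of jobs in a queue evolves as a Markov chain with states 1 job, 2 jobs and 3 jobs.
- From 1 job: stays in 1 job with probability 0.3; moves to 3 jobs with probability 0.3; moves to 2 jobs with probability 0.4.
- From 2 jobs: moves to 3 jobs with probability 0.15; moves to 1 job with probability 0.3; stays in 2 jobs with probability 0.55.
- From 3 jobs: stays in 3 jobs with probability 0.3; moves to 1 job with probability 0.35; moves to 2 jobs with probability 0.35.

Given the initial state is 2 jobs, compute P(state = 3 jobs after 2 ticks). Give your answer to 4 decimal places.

Sum over the intermediate state after 1 tick:
P = P(2 jobs→1 job)·P(1 job→3 jobs) + P(2 jobs→2 jobs)·P(2 jobs→3 jobs) + P(2 jobs→3 jobs)·P(3 jobs→3 jobs)
  = 0.3×0.3 + 0.55×0.15 + 0.15×0.3
  = 0.0900 + 0.0825 + 0.0450 = 0.2175

0.2175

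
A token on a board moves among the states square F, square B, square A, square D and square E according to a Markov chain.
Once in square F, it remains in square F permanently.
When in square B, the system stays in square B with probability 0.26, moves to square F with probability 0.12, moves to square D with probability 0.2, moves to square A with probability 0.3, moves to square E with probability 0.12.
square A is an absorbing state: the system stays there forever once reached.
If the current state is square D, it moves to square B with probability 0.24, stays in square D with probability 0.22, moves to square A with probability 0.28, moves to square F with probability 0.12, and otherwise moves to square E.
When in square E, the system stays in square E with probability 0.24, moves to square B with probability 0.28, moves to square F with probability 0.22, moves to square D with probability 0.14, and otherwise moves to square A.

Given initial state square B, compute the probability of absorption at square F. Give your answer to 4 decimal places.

0.3312

Let h(s) be the probability of absorption at square F starting from transient state s. Then h(square F) = 1 and h(square A) = 0. By first-step analysis:
h(square B) = 0.12·1 + 0.26·h(square B) + 0.3·0 + 0.2·h(square D) + 0.12·h(square E)
h(square D) = 0.12·1 + 0.24·h(square B) + 0.28·0 + 0.22·h(square D) + 0.14·h(square E)
h(square E) = 0.22·1 + 0.28·h(square B) + 0.12·0 + 0.14·h(square D) + 0.24·h(square E)
Solving: h(square B) = 0.3312, h(square D) = 0.3409, h(square E) = 0.4743.
Starting from square B, the probability is 0.3312.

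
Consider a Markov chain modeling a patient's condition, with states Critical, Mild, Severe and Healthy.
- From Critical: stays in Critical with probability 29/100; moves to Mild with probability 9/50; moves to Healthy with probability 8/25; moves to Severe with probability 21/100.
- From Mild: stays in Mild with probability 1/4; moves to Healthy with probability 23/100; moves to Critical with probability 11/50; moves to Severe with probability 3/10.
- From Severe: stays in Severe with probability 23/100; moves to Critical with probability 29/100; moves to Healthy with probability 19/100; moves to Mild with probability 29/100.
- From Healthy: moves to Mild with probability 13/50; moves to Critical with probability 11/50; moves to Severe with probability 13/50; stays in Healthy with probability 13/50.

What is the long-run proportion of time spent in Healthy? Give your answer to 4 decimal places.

0.2505

Let the stationary distribution be π with π = πP and π_1 + π_2 + π_3 + π_4 = 1.
π_1 = 0.29·π_1 + 0.22·π_2 + 0.29·π_3 + 0.22·π_4
π_2 = 0.18·π_1 + 0.25·π_2 + 0.29·π_3 + 0.26·π_4
π_3 = 0.21·π_1 + 0.3·π_2 + 0.23·π_3 + 0.26·π_4
Solving with the normalization constraint gives π = (0.2553, 0.2446, 0.2495, 0.2505).
So the stationary probability of Healthy is 0.2505.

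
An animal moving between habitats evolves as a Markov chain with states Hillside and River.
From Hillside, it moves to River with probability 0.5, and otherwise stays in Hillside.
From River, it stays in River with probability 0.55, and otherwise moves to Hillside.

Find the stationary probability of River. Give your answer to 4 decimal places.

0.5263

Let the stationary distribution be π with π = πP and π_1 + π_2 = 1.
π_1 = 0.5·π_1 + 0.45·π_2
Solving with the normalization constraint gives π = (0.4737, 0.5263).
So the stationary probability of River is 0.5263.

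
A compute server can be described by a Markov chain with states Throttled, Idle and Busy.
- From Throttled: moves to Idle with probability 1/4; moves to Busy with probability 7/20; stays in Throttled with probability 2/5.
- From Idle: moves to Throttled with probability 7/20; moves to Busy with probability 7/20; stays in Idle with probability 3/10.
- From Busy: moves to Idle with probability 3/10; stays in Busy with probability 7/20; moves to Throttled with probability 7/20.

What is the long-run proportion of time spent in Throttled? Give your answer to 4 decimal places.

0.3684

Let the stationary distribution be π with π = πP and π_1 + π_2 + π_3 = 1.
π_1 = 0.4·π_1 + 0.35·π_2 + 0.35·π_3
π_2 = 0.25·π_1 + 0.3·π_2 + 0.3·π_3
Solving with the normalization constraint gives π = (0.3684, 0.2816, 0.3500).
So the stationary probability of Throttled is 0.3684.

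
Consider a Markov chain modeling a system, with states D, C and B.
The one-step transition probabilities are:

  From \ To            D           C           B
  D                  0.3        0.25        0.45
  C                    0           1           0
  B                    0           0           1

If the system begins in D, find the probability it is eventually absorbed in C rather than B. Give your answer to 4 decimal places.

0.3571

Let h(s) be the probability of absorption at C starting from transient state s. Then h(C) = 1 and h(B) = 0. By first-step analysis:
h(D) = 0.3·h(D) + 0.25·1 + 0.45·0
Solving: h(D) = 0.3571.
Starting from D, the probability is 0.3571.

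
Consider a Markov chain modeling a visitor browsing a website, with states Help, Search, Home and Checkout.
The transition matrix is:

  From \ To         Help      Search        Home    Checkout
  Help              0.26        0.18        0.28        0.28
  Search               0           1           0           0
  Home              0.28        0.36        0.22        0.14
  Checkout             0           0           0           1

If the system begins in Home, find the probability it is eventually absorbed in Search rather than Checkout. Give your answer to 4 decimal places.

0.6351

Let h(s) be the probability of absorption at Search starting from transient state s. Then h(Search) = 1 and h(Checkout) = 0. By first-step analysis:
h(Help) = 0.26·h(Help) + 0.18·1 + 0.28·h(Home) + 0.28·0
h(Home) = 0.28·h(Help) + 0.36·1 + 0.22·h(Home) + 0.14·0
Solving: h(Help) = 0.4836, h(Home) = 0.6351.
Starting from Home, the probability is 0.6351.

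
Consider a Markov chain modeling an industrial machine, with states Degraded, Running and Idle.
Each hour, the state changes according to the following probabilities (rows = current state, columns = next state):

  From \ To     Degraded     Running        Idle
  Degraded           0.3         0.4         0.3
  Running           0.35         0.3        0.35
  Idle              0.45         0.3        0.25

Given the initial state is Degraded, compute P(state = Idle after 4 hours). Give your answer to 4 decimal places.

Propagate the distribution vector 4 hours from Degraded.
After 0 hours: (1.0000, 0.0000, 0.0000)
After 1 hour: (0.3000, 0.4000, 0.3000)
After 2 hours: (0.3650, 0.3300, 0.3050)
After 3 hours: (0.3623, 0.3365, 0.3013)
After 4 hours: (0.3620, 0.3362, 0.3018)
P(in Idle after 4 hours) = 0.3018

0.3018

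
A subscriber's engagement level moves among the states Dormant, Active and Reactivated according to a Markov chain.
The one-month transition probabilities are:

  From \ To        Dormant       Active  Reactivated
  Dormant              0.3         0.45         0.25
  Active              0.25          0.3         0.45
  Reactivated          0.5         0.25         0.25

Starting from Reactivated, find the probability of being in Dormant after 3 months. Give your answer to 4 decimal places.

0.3419

Propagate the distribution vector 3 months from Reactivated.
After 0 months: (0.0000, 0.0000, 1.0000)
After 1 month: (0.5000, 0.2500, 0.2500)
After 2 months: (0.3375, 0.3625, 0.3000)
After 3 months: (0.3419, 0.3356, 0.3225)
P(in Dormant after 3 months) = 0.3419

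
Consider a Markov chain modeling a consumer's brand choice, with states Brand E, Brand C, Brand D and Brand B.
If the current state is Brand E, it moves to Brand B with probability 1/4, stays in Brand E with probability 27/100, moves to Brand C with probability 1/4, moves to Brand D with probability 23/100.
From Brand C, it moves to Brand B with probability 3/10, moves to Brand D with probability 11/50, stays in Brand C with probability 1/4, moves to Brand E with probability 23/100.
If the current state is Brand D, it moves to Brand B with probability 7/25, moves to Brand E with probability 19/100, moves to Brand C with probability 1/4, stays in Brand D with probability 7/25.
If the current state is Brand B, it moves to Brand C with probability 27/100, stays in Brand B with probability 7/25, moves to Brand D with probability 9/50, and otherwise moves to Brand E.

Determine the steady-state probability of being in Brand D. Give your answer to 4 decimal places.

0.2248

Let the stationary distribution be π with π = πP and π_1 + π_2 + π_3 + π_4 = 1.
π_1 = 0.27·π_1 + 0.23·π_2 + 0.19·π_3 + 0.27·π_4
π_2 = 0.25·π_1 + 0.25·π_2 + 0.25·π_3 + 0.27·π_4
π_3 = 0.23·π_1 + 0.22·π_2 + 0.28·π_3 + 0.18·π_4
Solving with the normalization constraint gives π = (0.2418, 0.2556, 0.2248, 0.2779).
So the stationary probability of Brand D is 0.2248.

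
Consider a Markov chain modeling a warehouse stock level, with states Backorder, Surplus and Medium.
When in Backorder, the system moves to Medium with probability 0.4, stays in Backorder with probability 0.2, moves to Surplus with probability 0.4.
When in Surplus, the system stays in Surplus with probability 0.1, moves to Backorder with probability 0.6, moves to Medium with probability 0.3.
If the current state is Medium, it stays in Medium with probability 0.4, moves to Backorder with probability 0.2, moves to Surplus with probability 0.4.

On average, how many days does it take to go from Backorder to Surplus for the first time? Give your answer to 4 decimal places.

Let t(s) be the expected number of days to first reach Surplus from state s, with t(Surplus) = 0. Conditioning on the first day:
t(Backorder) = 1 + 0.2·t(Backorder) + 0.4·t(Medium)
t(Medium) = 1 + 0.2·t(Backorder) + 0.4·t(Medium)
Solving: t(Backorder) = 2.5000, t(Medium) = 2.5000.
Expected days from Backorder to Surplus: 2.5000.

2.5000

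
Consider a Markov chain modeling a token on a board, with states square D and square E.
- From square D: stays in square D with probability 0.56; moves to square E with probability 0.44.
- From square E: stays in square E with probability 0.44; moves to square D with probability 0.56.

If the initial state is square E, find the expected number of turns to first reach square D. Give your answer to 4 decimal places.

1.7857

Let t(s) be the expected number of turns to first reach square D from state s, with t(square D) = 0. Conditioning on the first turn:
t(square E) = 1 + 0.44·t(square E)
Solving: t(square E) = 1.7857.
Expected turns from square E to square D: 1.7857.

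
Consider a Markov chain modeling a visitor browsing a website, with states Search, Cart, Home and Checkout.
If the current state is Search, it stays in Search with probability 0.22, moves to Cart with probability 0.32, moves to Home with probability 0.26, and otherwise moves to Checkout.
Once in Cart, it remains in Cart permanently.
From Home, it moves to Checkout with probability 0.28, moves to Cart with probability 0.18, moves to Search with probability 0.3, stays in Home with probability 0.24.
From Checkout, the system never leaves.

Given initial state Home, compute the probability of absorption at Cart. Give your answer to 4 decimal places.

Let h(s) be the probability of absorption at Cart starting from transient state s. Then h(Cart) = 1 and h(Checkout) = 0. By first-step analysis:
h(Search) = 0.22·h(Search) + 0.32·1 + 0.26·h(Home) + 0.2·0
h(Home) = 0.3·h(Search) + 0.18·1 + 0.24·h(Home) + 0.28·0
Solving: h(Search) = 0.5633, h(Home) = 0.4592.
Starting from Home, the probability is 0.4592.

0.4592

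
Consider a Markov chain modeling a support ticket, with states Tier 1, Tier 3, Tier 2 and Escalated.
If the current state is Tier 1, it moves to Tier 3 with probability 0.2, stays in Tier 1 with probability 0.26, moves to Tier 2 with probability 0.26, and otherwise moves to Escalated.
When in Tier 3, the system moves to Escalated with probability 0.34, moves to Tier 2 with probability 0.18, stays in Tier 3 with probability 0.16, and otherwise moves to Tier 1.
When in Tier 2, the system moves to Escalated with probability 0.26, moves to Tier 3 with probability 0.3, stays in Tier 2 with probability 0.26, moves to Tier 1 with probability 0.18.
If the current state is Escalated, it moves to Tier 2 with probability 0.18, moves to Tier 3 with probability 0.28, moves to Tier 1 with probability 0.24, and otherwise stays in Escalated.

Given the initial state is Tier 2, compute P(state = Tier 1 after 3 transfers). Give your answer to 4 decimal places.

0.2509

Propagate the distribution vector 3 transfers from Tier 2.
After 0 transfers: (0.0000, 0.0000, 1.0000, 0.0000)
After 1 transfer: (0.1800, 0.3000, 0.2600, 0.2600)
After 2 transfers: (0.2520, 0.2348, 0.2152, 0.2980)
After 3 transfers: (0.2509, 0.2360, 0.2174, 0.2957)
P(in Tier 1 after 3 transfers) = 0.2509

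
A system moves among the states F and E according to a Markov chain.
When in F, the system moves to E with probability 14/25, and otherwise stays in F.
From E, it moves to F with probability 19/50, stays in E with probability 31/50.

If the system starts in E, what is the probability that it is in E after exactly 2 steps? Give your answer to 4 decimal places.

0.5972

Sum over the intermediate state after 1 step:
P = P(E→F)·P(F→E) + P(E→E)·P(E→E)
  = 0.38×0.56 + 0.62×0.62
  = 0.2128 + 0.3844 = 0.5972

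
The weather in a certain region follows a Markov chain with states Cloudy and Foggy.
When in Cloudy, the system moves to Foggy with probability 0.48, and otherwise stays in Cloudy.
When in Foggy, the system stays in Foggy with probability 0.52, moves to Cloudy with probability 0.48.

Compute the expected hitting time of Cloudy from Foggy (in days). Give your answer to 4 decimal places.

Let t(s) be the expected number of days to first reach Cloudy from state s, with t(Cloudy) = 0. Conditioning on the first day:
t(Foggy) = 1 + 0.52·t(Foggy)
Solving: t(Foggy) = 2.0833.
Expected days from Foggy to Cloudy: 2.0833.

2.0833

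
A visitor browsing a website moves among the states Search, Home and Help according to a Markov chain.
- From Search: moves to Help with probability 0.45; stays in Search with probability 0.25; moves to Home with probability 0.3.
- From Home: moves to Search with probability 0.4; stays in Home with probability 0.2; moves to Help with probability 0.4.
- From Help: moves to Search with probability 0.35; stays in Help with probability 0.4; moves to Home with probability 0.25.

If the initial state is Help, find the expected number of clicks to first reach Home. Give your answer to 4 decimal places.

3.7607

Let t(s) be the expected number of clicks to first reach Home from state s, with t(Home) = 0. Conditioning on the first click:
t(Search) = 1 + 0.25·t(Search) + 0.45·t(Help)
t(Help) = 1 + 0.35·t(Search) + 0.4·t(Help)
Solving: t(Search) = 3.5897, t(Help) = 3.7607.
Expected clicks from Help to Home: 3.7607.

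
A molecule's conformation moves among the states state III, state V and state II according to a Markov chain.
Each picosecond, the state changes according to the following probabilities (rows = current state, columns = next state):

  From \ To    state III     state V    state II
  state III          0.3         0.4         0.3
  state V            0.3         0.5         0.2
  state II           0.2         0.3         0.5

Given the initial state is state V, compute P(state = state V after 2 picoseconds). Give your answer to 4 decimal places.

0.4300

Sum over the intermediate state after 1 picosecond:
P = P(state V→state III)·P(state III→state V) + P(state V→state V)·P(state V→state V) + P(state V→state II)·P(state II→state V)
  = 0.3×0.4 + 0.5×0.5 + 0.2×0.3
  = 0.1200 + 0.2500 + 0.0600 = 0.4300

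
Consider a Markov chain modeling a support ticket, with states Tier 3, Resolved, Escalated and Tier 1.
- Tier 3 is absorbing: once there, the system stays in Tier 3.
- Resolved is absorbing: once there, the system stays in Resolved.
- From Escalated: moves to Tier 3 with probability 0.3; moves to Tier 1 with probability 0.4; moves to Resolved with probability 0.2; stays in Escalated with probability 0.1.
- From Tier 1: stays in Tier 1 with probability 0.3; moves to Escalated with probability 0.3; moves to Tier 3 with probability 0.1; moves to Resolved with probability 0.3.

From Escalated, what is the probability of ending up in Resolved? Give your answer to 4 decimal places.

Let h(s) be the probability of absorption at Resolved starting from transient state s. Then h(Resolved) = 1 and h(Tier 3) = 0. By first-step analysis:
h(Escalated) = 0.3·0 + 0.2·1 + 0.1·h(Escalated) + 0.4·h(Tier 1)
h(Tier 1) = 0.1·0 + 0.3·1 + 0.3·h(Escalated) + 0.3·h(Tier 1)
Solving: h(Escalated) = 0.5098, h(Tier 1) = 0.6471.
Starting from Escalated, the probability is 0.5098.

0.5098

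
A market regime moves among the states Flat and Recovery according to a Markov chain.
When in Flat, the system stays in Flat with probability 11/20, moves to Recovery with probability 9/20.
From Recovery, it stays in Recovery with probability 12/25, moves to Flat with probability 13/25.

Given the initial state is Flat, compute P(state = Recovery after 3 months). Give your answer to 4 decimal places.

Propagate the distribution vector 3 months from Flat.
After 0 months: (1.0000, 0.0000)
After 1 month: (0.5500, 0.4500)
After 2 months: (0.5365, 0.4635)
After 3 months: (0.5361, 0.4639)
P(in Recovery after 3 months) = 0.4639

0.4639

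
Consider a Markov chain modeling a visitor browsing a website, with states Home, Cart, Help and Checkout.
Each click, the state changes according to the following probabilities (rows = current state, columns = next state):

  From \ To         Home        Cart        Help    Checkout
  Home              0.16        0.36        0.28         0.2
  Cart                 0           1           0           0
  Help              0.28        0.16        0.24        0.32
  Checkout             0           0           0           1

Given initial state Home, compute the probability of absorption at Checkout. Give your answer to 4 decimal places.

0.4314

Let h(s) be the probability of absorption at Checkout starting from transient state s. Then h(Checkout) = 1 and h(Cart) = 0. By first-step analysis:
h(Home) = 0.16·h(Home) + 0.36·0 + 0.28·h(Help) + 0.2·1
h(Help) = 0.28·h(Home) + 0.16·0 + 0.24·h(Help) + 0.32·1
Solving: h(Home) = 0.4314, h(Help) = 0.5800.
Starting from Home, the probability is 0.4314.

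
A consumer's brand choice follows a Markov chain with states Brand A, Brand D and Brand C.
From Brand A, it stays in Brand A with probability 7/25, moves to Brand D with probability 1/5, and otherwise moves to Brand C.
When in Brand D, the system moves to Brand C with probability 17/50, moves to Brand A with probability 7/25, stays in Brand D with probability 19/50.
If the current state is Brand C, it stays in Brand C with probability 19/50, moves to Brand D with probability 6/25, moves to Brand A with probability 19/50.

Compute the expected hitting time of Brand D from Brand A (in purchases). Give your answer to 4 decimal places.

4.5820

Let t(s) be the expected number of purchases to first reach Brand D from state s, with t(Brand D) = 0. Conditioning on the first purchase:
t(Brand A) = 1 + 0.28·t(Brand A) + 0.52·t(Brand C)
t(Brand C) = 1 + 0.38·t(Brand A) + 0.38·t(Brand C)
Solving: t(Brand A) = 4.5820, t(Brand C) = 4.4212.
Expected purchases from Brand A to Brand D: 4.5820.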